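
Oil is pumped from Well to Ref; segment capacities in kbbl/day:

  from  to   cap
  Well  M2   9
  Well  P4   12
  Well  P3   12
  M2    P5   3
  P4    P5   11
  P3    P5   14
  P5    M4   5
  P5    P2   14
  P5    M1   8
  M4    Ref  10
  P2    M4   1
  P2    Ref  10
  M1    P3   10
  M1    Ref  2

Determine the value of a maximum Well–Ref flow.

Augment Well→M2→P5→M4→Ref: bottleneck 3, flow now 3.
Augment Well→P4→P5→M4→Ref: bottleneck 2, flow now 5.
Augment Well→P4→P5→P2→Ref: bottleneck 9, flow now 14.
Augment Well→P3→P5→P2→Ref: bottleneck 1, flow now 15.
Augment Well→P3→P5→M1→Ref: bottleneck 2, flow now 17.
Augment Well→P3→P5→P2→M4→Ref: bottleneck 1, flow now 18.
No augmenting path remains; maximum flow = 18.
In the residual graph, reachable from Well: {Well, M2, P4, P3, P5, P2, M1}.
Min-cut edges: P5→M4 (5), P2→M4 (1), P2→Ref (10), M1→Ref (2); capacity 5 + 1 + 10 + 2 = 18.
This cut is saturated, so no flow can exceed 18.

18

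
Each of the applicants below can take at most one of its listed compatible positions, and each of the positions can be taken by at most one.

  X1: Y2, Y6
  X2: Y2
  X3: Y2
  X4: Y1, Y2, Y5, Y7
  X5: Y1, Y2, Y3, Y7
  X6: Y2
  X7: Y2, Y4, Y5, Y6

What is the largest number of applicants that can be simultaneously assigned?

5

Unit-capacity flow: source→left, listed edges, right→sink; max matching = max flow.
Augmenting path X1→Y2 (+1); matched 1.
Augmenting path X4→Y1 (+1); matched 2.
Augmenting path X5→Y3 (+1); matched 3.
Augmenting path X7→Y4 (+1); matched 4.
Augmenting path X2→Y2→X1→Y6 (+1); matched 5.
No augmenting path remains; maximum matching = 5.
König certificate: {X1, X4, X5, X7, Y2} is a vertex cover of size 5 (every listed pair touches it), so no matching can be larger.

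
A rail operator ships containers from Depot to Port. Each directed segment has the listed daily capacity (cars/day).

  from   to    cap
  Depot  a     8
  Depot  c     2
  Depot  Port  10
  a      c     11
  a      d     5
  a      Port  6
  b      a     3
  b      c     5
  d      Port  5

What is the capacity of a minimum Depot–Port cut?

Augment Depot→Port: bottleneck 10, flow now 10.
Augment Depot→a→Port: bottleneck 6, flow now 16.
Augment Depot→a→d→Port: bottleneck 2, flow now 18.
No augmenting path remains; maximum flow = 18.
By max-flow min-cut, the minimum cut capacity equals the max flow.
In the residual graph, reachable from Depot: {Depot, c}.
Min-cut edges: Depot→a (8), Depot→Port (10); capacity 8 + 10 = 18.

18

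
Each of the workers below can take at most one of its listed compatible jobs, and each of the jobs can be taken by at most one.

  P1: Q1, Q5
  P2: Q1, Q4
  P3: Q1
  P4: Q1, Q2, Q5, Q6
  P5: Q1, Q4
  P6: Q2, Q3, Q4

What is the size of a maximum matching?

5

Unit-capacity flow: source→left, listed edges, right→sink; max matching = max flow.
Augmenting path P1→Q1 (+1); matched 1.
Augmenting path P2→Q4 (+1); matched 2.
Augmenting path P4→Q2 (+1); matched 3.
Augmenting path P6→Q3 (+1); matched 4.
Augmenting path P3→Q1→P1→Q5 (+1); matched 5.
No augmenting path remains; maximum matching = 5.
König certificate: {P1, P4, P6, Q1, Q4} is a vertex cover of size 5 (every listed pair touches it), so no matching can be larger.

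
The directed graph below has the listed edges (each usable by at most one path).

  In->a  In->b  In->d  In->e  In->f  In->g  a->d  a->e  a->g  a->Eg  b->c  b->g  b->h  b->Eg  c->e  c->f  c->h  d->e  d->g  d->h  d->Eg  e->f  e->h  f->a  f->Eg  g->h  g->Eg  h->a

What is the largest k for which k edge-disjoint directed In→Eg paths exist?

Assign every edge capacity 1; by Menger, the answer equals the max flow.
Path In→a→Eg (+1); total 1.
Path In→b→Eg (+1); total 2.
Path In→d→Eg (+1); total 3.
Path In→f→Eg (+1); total 4.
Path In→g→Eg (+1); total 5.
No residual In→Eg path; max flow = 5.
Certifying cut of size 5: {In→b, a→Eg, d→Eg, f→Eg, g→Eg}.

5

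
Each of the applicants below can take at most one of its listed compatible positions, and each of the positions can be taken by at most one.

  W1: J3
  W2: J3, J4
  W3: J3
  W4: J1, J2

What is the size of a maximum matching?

3

Unit-capacity flow: source→left, listed edges, right→sink; max matching = max flow.
Augmenting path W1→J3 (+1); matched 1.
Augmenting path W2→J4 (+1); matched 2.
Augmenting path W4→J1 (+1); matched 3.
No augmenting path remains; maximum matching = 3.
König certificate: {W2, W4, J3} is a vertex cover of size 3 (every listed pair touches it), so no matching can be larger.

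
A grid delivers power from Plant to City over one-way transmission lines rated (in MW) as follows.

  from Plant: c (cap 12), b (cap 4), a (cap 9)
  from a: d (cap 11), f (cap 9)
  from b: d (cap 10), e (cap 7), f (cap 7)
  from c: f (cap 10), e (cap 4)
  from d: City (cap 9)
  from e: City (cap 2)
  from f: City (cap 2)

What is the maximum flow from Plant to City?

13

Augment Plant→a→d→City: bottleneck 9, flow now 9.
Augment Plant→b→e→City: bottleneck 2, flow now 11.
Augment Plant→b→f→City: bottleneck 2, flow now 13.
No augmenting path remains; maximum flow = 13.
In the residual graph, reachable from Plant: {Plant, a, b, c, d, e, f}.
Min-cut edges: d→City (9), e→City (2), f→City (2); capacity 9 + 2 + 2 = 13.
This cut is saturated, so no flow can exceed 13.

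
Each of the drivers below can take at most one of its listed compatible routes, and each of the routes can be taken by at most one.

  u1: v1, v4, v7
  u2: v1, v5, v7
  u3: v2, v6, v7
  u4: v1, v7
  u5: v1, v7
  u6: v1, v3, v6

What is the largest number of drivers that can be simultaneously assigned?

Unit-capacity flow: source→left, listed edges, right→sink; max matching = max flow.
Augmenting path u1→v1 (+1); matched 1.
Augmenting path u2→v5 (+1); matched 2.
Augmenting path u3→v2 (+1); matched 3.
Augmenting path u4→v7 (+1); matched 4.
Augmenting path u6→v3 (+1); matched 5.
Augmenting path u5→v1→u1→v4 (+1); matched 6.
No augmenting path remains; maximum matching = 6.
König certificate: {u1, u2, u3, u4, u5, u6} is a vertex cover of size 6 (every listed pair touches it), so no matching can be larger.

6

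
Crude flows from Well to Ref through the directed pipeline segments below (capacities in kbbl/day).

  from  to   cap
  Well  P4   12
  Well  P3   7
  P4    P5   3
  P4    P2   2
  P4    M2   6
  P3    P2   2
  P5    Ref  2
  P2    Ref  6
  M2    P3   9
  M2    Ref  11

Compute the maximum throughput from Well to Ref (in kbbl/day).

12

Augment Well→P4→P5→Ref: bottleneck 2, flow now 2.
Augment Well→P4→P2→Ref: bottleneck 2, flow now 4.
Augment Well→P4→M2→Ref: bottleneck 6, flow now 10.
Augment Well→P3→P2→Ref: bottleneck 2, flow now 12.
No augmenting path remains; maximum flow = 12.
In the residual graph, reachable from Well: {Well, P4, P3, P5}.
Min-cut edges: P4→P2 (2), P4→M2 (6), P3→P2 (2), P5→Ref (2); capacity 2 + 6 + 2 + 2 = 12.
This cut is saturated, so no flow can exceed 12.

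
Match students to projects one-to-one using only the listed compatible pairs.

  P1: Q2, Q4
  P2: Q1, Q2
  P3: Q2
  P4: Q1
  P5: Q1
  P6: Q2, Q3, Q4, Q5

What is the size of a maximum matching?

Unit-capacity flow: source→left, listed edges, right→sink; max matching = max flow.
Augmenting path P1→Q2 (+1); matched 1.
Augmenting path P2→Q1 (+1); matched 2.
Augmenting path P6→Q3 (+1); matched 3.
Augmenting path P3→Q2→P1→Q4 (+1); matched 4.
No augmenting path remains; maximum matching = 4.
König certificate: {P1, P6, Q1, Q2} is a vertex cover of size 4 (every listed pair touches it), so no matching can be larger.

4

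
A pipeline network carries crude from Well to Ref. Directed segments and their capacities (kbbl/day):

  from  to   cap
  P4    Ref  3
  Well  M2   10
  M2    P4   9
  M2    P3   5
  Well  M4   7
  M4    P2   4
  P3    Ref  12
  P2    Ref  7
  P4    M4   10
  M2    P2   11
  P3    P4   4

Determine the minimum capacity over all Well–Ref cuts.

14

Augment Well→M2→P3→Ref: bottleneck 5, flow now 5.
Augment Well→M2→P2→Ref: bottleneck 5, flow now 10.
Augment Well→M4→P2→Ref: bottleneck 2, flow now 12.
Augment Well→M4→P2→M2→P4→Ref: bottleneck 2, flow now 14. (uses reverse residual edge)
No augmenting path remains; maximum flow = 14.
By max-flow min-cut, the minimum cut capacity equals the max flow.
In the residual graph, reachable from Well: {Well, M4}.
Min-cut edges: Well→M2 (10), M4→P2 (4); capacity 10 + 4 = 14.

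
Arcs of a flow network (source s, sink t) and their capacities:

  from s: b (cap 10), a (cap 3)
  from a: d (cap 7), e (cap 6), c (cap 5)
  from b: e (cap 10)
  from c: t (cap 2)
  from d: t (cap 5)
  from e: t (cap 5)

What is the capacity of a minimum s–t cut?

Augment s→a→c→t: bottleneck 2, flow now 2.
Augment s→a→d→t: bottleneck 1, flow now 3.
Augment s→b→e→t: bottleneck 5, flow now 8.
No augmenting path remains; maximum flow = 8.
By max-flow min-cut, the minimum cut capacity equals the max flow.
In the residual graph, reachable from s: {s, b, e}.
Min-cut edges: s→a (3), e→t (5); capacity 3 + 5 = 8.

8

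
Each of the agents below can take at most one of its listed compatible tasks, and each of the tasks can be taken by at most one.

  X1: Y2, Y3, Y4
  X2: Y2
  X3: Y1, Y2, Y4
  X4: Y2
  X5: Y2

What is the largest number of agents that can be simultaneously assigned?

3

Unit-capacity flow: source→left, listed edges, right→sink; max matching = max flow.
Augmenting path X1→Y2 (+1); matched 1.
Augmenting path X3→Y1 (+1); matched 2.
Augmenting path X2→Y2→X1→Y3 (+1); matched 3.
No augmenting path remains; maximum matching = 3.
König certificate: {X1, X3, Y2} is a vertex cover of size 3 (every listed pair touches it), so no matching can be larger.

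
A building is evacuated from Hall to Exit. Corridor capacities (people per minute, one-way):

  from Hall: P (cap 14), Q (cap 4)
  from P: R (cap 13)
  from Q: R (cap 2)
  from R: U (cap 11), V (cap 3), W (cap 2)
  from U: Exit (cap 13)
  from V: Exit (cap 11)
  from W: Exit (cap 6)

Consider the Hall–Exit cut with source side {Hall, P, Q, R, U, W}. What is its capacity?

22

Edges leaving {Hall, P, Q, R, U, W}: R→V (3), U→Exit (13), W→Exit (6).
Cut capacity = 3 + 13 + 6 = 22.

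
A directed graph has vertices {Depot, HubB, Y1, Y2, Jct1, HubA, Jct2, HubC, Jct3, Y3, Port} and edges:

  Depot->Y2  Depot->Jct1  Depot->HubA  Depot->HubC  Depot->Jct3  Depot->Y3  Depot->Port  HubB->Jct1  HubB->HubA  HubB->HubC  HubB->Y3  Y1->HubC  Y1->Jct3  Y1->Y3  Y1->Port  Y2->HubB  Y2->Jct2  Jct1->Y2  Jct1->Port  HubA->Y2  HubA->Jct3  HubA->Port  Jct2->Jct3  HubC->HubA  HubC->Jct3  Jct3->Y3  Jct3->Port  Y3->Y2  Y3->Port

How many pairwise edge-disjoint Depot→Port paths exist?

Assign every edge capacity 1; by Menger, the answer equals the max flow.
Path Depot→Port (+1); total 1.
Path Depot→Jct1→Port (+1); total 2.
Path Depot→HubA→Port (+1); total 3.
Path Depot→Jct3→Port (+1); total 4.
Path Depot→Y3→Port (+1); total 5.
No residual Depot→Port path; max flow = 5.
Certifying cut of size 5: {Depot→Port, HubA→Port, Jct1→Port, Jct3→Port, Y3→Port}.

5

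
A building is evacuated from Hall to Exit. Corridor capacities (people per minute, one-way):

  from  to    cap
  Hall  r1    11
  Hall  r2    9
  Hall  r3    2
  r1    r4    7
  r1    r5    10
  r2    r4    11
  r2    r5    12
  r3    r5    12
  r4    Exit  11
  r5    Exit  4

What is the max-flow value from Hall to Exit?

Augment Hall→r1→r4→Exit: bottleneck 7, flow now 7.
Augment Hall→r1→r5→Exit: bottleneck 4, flow now 11.
Augment Hall→r2→r4→Exit: bottleneck 4, flow now 15.
No augmenting path remains; maximum flow = 15.
In the residual graph, reachable from Hall: {Hall, r1, r2, r3, r4, r5}.
Min-cut edges: r4→Exit (11), r5→Exit (4); capacity 11 + 4 = 15.
This cut is saturated, so no flow can exceed 15.

15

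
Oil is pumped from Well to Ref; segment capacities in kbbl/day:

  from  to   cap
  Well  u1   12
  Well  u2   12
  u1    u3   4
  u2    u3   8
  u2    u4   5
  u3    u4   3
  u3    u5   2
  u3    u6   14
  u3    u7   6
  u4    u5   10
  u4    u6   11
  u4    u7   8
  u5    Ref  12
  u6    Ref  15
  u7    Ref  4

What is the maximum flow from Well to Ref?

Augment Well→u1→u3→u5→Ref: bottleneck 2, flow now 2.
Augment Well→u1→u3→u6→Ref: bottleneck 2, flow now 4.
Augment Well→u2→u3→u6→Ref: bottleneck 8, flow now 12.
Augment Well→u2→u4→u5→Ref: bottleneck 4, flow now 16.
No augmenting path remains; maximum flow = 16.
In the residual graph, reachable from Well: {Well, u1}.
Min-cut edges: Well→u2 (12), u1→u3 (4); capacity 12 + 4 = 16.
This cut is saturated, so no flow can exceed 16.

16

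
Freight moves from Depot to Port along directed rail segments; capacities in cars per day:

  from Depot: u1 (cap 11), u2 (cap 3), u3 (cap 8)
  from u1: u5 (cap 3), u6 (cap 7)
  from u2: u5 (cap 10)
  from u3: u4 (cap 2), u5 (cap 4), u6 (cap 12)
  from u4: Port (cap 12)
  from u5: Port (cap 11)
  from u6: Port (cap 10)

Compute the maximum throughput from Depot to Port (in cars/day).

21

Augment Depot→u1→u5→Port: bottleneck 3, flow now 3.
Augment Depot→u1→u6→Port: bottleneck 7, flow now 10.
Augment Depot→u2→u5→Port: bottleneck 3, flow now 13.
Augment Depot→u3→u4→Port: bottleneck 2, flow now 15.
Augment Depot→u3→u5→Port: bottleneck 4, flow now 19.
Augment Depot→u3→u6→Port: bottleneck 2, flow now 21.
No augmenting path remains; maximum flow = 21.
In the residual graph, reachable from Depot: {Depot, u1}.
Min-cut edges: Depot→u2 (3), Depot→u3 (8), u1→u5 (3), u1→u6 (7); capacity 3 + 8 + 3 + 7 = 21.
This cut is saturated, so no flow can exceed 21.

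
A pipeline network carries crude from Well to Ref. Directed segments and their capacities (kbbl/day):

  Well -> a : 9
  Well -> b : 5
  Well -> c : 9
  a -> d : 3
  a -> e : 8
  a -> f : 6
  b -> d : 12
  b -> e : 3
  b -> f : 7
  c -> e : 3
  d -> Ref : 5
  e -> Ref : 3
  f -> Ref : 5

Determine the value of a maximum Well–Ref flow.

13

Augment Well→a→d→Ref: bottleneck 3, flow now 3.
Augment Well→a→e→Ref: bottleneck 3, flow now 6.
Augment Well→a→f→Ref: bottleneck 3, flow now 9.
Augment Well→b→d→Ref: bottleneck 2, flow now 11.
Augment Well→b→f→Ref: bottleneck 2, flow now 13.
No augmenting path remains; maximum flow = 13.
In the residual graph, reachable from Well: {Well, a, b, c, d, e, f}.
Min-cut edges: d→Ref (5), e→Ref (3), f→Ref (5); capacity 5 + 3 + 5 = 13.
This cut is saturated, so no flow can exceed 13.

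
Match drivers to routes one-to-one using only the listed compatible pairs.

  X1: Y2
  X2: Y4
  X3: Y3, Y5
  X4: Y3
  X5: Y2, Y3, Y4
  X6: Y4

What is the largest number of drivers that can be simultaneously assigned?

Unit-capacity flow: source→left, listed edges, right→sink; max matching = max flow.
Augmenting path X1→Y2 (+1); matched 1.
Augmenting path X2→Y4 (+1); matched 2.
Augmenting path X3→Y3 (+1); matched 3.
Augmenting path X4→Y3→X3→Y5 (+1); matched 4.
No augmenting path remains; maximum matching = 4.
König certificate: {X3, Y2, Y3, Y4} is a vertex cover of size 4 (every listed pair touches it), so no matching can be larger.

4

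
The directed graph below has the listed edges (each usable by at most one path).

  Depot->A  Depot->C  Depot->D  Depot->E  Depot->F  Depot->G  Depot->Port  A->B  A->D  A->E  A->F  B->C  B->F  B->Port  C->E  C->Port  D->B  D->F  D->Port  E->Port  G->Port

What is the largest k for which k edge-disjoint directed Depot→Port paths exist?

Assign every edge capacity 1; by Menger, the answer equals the max flow.
Path Depot→Port (+1); total 1.
Path Depot→C→Port (+1); total 2.
Path Depot→D→Port (+1); total 3.
Path Depot→E→Port (+1); total 4.
Path Depot→G→Port (+1); total 5.
Path Depot→A→B→Port (+1); total 6.
No residual Depot→Port path; max flow = 6.
Certifying cut of size 6: {Depot→A, Depot→C, Depot→D, Depot→E, Depot→G, Depot→Port}.

6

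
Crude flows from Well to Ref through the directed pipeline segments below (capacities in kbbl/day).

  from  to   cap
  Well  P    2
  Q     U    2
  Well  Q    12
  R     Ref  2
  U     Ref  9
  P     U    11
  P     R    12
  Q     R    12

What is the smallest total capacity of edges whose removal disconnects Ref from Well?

6

Augment Well→P→R→Ref: bottleneck 2, flow now 2.
Augment Well→Q→U→Ref: bottleneck 2, flow now 4.
Augment Well→Q→R→P→U→Ref: bottleneck 2, flow now 6. (uses reverse residual edge)
No augmenting path remains; maximum flow = 6.
By max-flow min-cut, the minimum cut capacity equals the max flow.
In the residual graph, reachable from Well: {Well, Q, R}.
Min-cut edges: Well→P (2), Q→U (2), R→Ref (2); capacity 2 + 2 + 2 = 6.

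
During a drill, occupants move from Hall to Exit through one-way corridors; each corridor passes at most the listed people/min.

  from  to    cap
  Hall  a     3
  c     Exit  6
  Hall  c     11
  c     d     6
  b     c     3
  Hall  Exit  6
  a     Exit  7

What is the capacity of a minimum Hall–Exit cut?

Augment Hall→Exit: bottleneck 6, flow now 6.
Augment Hall→a→Exit: bottleneck 3, flow now 9.
Augment Hall→c→Exit: bottleneck 6, flow now 15.
No augmenting path remains; maximum flow = 15.
By max-flow min-cut, the minimum cut capacity equals the max flow.
In the residual graph, reachable from Hall: {Hall, c, d}.
Min-cut edges: Hall→a (3), Hall→Exit (6), c→Exit (6); capacity 3 + 6 + 6 = 15.

15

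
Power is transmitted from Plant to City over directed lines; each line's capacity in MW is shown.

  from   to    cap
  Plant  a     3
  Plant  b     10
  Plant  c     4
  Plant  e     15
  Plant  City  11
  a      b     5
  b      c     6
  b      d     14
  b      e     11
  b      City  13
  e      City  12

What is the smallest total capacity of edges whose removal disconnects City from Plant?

36

Augment Plant→City: bottleneck 11, flow now 11.
Augment Plant→b→City: bottleneck 10, flow now 21.
Augment Plant→e→City: bottleneck 12, flow now 33.
Augment Plant→a→b→City: bottleneck 3, flow now 36.
No augmenting path remains; maximum flow = 36.
By max-flow min-cut, the minimum cut capacity equals the max flow.
In the residual graph, reachable from Plant: {Plant, c, e}.
Min-cut edges: Plant→a (3), Plant→b (10), Plant→City (11), e→City (12); capacity 3 + 10 + 11 + 12 = 36.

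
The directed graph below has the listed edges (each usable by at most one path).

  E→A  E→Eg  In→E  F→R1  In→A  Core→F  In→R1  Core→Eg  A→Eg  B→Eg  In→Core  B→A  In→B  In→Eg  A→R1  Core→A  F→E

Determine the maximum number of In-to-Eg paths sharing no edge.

Assign every edge capacity 1; by Menger, the answer equals the max flow.
Path In→Eg (+1); total 1.
Path In→Core→Eg (+1); total 2.
Path In→B→Eg (+1); total 3.
Path In→E→Eg (+1); total 4.
Path In→A→Eg (+1); total 5.
No residual In→Eg path; max flow = 5.
Certifying cut of size 5: {In→A, In→B, In→Core, In→E, In→Eg}.

5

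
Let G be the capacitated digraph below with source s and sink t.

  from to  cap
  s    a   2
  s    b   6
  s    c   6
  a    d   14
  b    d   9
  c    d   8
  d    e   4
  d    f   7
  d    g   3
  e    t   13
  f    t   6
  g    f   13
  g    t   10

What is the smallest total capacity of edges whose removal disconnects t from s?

13

Augment s→a→d→e→t: bottleneck 2, flow now 2.
Augment s→b→d→e→t: bottleneck 2, flow now 4.
Augment s→b→d→f→t: bottleneck 4, flow now 8.
Augment s→c→d→f→t: bottleneck 2, flow now 10.
Augment s→c→d→g→t: bottleneck 3, flow now 13.
No augmenting path remains; maximum flow = 13.
By max-flow min-cut, the minimum cut capacity equals the max flow.
In the residual graph, reachable from s: {s, a, b, c, d, f}.
Min-cut edges: d→e (4), d→g (3), f→t (6); capacity 4 + 3 + 6 = 13.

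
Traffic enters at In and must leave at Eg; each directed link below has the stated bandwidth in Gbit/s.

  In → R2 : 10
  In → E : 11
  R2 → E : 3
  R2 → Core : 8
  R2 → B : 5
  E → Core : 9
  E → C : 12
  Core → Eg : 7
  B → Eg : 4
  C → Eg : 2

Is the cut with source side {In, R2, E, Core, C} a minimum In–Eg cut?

No — its capacity is 14, but the minimum cut has capacity 13.

Given cut capacity: 5 + 7 + 2 = 14.
Augment In→R2→Core→Eg: bottleneck 7, flow now 7.
Augment In→R2→B→Eg: bottleneck 3, flow now 10.
Augment In→E→C→Eg: bottleneck 2, flow now 12.
Augment In→E→Core→R2→B→Eg: bottleneck 1, flow now 13. (uses reverse residual edge)
No augmenting path remains; maximum flow = 13.
In the residual graph, reachable from In: {In, R2, E, Core, B, C}.
Min-cut edges: Core→Eg (7), B→Eg (4), C→Eg (2); capacity 7 + 4 + 2 = 13.
Cut capacity 14 exceeds the max flow 13, so it is not minimum.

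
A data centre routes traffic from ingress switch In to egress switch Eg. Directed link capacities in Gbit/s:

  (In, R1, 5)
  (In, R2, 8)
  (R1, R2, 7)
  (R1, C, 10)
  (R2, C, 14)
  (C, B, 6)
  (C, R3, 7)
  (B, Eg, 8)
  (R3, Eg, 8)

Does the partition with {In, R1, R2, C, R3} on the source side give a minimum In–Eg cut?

No — its capacity is 14, but the minimum cut has capacity 13.

Given cut capacity: 6 + 8 = 14.
Augment In→R1→C→B→Eg: bottleneck 5, flow now 5.
Augment In→R2→C→B→Eg: bottleneck 1, flow now 6.
Augment In→R2→C→R3→Eg: bottleneck 7, flow now 13.
No augmenting path remains; maximum flow = 13.
In the residual graph, reachable from In: {In}.
Min-cut edges: In→R1 (5), In→R2 (8); capacity 5 + 8 = 13.
Cut capacity 14 exceeds the max flow 13, so it is not minimum.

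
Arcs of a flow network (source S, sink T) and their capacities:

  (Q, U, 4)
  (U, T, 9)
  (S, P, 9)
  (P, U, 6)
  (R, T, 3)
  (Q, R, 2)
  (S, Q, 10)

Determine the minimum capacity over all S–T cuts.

11

Augment S→P→U→T: bottleneck 6, flow now 6.
Augment S→Q→R→T: bottleneck 2, flow now 8.
Augment S→Q→U→T: bottleneck 3, flow now 11.
No augmenting path remains; maximum flow = 11.
By max-flow min-cut, the minimum cut capacity equals the max flow.
In the residual graph, reachable from S: {S, P, Q, U}.
Min-cut edges: Q→R (2), U→T (9); capacity 2 + 9 = 11.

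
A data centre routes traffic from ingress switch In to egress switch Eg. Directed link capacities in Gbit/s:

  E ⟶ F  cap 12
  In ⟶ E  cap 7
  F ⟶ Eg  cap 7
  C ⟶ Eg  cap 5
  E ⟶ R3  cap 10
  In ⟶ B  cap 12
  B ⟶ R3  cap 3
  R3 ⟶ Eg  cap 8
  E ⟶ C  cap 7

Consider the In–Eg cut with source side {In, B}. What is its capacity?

Edges leaving {In, B}: In→E (7), B→R3 (3).
Cut capacity = 7 + 3 = 10.

10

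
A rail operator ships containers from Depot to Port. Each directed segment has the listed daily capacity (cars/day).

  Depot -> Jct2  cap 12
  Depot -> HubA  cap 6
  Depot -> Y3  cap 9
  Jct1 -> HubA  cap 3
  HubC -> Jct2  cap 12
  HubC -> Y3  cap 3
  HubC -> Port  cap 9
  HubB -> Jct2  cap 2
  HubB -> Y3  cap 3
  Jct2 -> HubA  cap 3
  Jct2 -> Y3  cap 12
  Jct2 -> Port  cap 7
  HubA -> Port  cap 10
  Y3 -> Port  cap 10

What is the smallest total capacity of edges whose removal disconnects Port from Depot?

26

Augment Depot→Jct2→Port: bottleneck 7, flow now 7.
Augment Depot→HubA→Port: bottleneck 6, flow now 13.
Augment Depot→Y3→Port: bottleneck 9, flow now 22.
Augment Depot→Jct2→HubA→Port: bottleneck 3, flow now 25.
Augment Depot→Jct2→Y3→Port: bottleneck 1, flow now 26.
No augmenting path remains; maximum flow = 26.
By max-flow min-cut, the minimum cut capacity equals the max flow.
In the residual graph, reachable from Depot: {Depot, Jct2, Y3}.
Min-cut edges: Depot→HubA (6), Jct2→HubA (3), Jct2→Port (7), Y3→Port (10); capacity 6 + 3 + 7 + 10 = 26.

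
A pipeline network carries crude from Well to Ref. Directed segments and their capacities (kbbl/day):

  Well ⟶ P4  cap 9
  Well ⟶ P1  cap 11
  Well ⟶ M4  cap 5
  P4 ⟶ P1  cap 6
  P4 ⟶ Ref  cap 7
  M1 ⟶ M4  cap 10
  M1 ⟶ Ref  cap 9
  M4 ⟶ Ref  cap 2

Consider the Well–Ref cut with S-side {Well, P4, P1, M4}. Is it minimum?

Yes — it is a minimum cut (capacity 9).

Given cut capacity: 7 + 2 = 9.
Augment Well→P4→Ref: bottleneck 7, flow now 7.
Augment Well→M4→Ref: bottleneck 2, flow now 9.
No augmenting path remains; maximum flow = 9.
Cut capacity 9 equals the max flow, so it is a minimum cut.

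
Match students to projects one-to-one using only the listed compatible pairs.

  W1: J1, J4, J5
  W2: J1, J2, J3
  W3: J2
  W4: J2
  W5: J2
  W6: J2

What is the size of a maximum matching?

3

Unit-capacity flow: source→left, listed edges, right→sink; max matching = max flow.
Augmenting path W1→J1 (+1); matched 1.
Augmenting path W2→J2 (+1); matched 2.
Augmenting path W3→J2→W2→J3 (+1); matched 3.
No augmenting path remains; maximum matching = 3.
König certificate: {W1, W2, J2} is a vertex cover of size 3 (every listed pair touches it), so no matching can be larger.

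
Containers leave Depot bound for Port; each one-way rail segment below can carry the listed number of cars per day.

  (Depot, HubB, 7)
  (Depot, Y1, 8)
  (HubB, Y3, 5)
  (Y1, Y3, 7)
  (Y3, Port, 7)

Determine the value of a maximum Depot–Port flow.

7

Augment Depot→HubB→Y3→Port: bottleneck 5, flow now 5.
Augment Depot→Y1→Y3→Port: bottleneck 2, flow now 7.
No augmenting path remains; maximum flow = 7.
In the residual graph, reachable from Depot: {Depot, HubB, Y1, Y3}.
Min-cut edges: Y3→Port (7); capacity 7 = 7.
This cut is saturated, so no flow can exceed 7.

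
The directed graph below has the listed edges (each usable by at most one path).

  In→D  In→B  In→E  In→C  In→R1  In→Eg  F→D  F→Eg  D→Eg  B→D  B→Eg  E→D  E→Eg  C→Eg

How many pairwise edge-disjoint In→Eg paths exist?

5

Assign every edge capacity 1; by Menger, the answer equals the max flow.
Path In→Eg (+1); total 1.
Path In→D→Eg (+1); total 2.
Path In→B→Eg (+1); total 3.
Path In→E→Eg (+1); total 4.
Path In→C→Eg (+1); total 5.
No residual In→Eg path; max flow = 5.
Certifying cut of size 5: {In→B, In→C, In→D, In→E, In→Eg}.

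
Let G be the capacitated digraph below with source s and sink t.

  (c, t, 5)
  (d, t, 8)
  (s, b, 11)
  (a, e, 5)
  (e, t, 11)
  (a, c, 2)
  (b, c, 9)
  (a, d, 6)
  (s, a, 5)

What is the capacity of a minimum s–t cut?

10

Augment s→a→c→t: bottleneck 2, flow now 2.
Augment s→a→d→t: bottleneck 3, flow now 5.
Augment s→b→c→t: bottleneck 3, flow now 8.
Augment s→b→c→a→d→t: bottleneck 2, flow now 10. (uses reverse residual edge)
No augmenting path remains; maximum flow = 10.
By max-flow min-cut, the minimum cut capacity equals the max flow.
In the residual graph, reachable from s: {s, b, c}.
Min-cut edges: s→a (5), c→t (5); capacity 5 + 5 = 10.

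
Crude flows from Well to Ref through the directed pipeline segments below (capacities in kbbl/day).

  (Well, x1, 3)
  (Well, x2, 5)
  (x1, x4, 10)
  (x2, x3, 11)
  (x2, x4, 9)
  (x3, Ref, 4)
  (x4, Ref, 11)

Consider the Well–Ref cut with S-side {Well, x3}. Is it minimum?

Given cut capacity: 3 + 5 + 4 = 12.
Augment Well→x1→x4→Ref: bottleneck 3, flow now 3.
Augment Well→x2→x3→Ref: bottleneck 4, flow now 7.
Augment Well→x2→x4→Ref: bottleneck 1, flow now 8.
No augmenting path remains; maximum flow = 8.
In the residual graph, reachable from Well: {Well}.
Min-cut edges: Well→x1 (3), Well→x2 (5); capacity 3 + 5 = 8.
Cut capacity 12 exceeds the max flow 8, so it is not minimum.

No — its capacity is 12, but the minimum cut has capacity 8.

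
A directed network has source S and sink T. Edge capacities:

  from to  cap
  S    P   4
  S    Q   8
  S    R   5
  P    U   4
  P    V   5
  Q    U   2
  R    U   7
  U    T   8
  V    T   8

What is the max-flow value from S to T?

11

Augment S→P→U→T: bottleneck 4, flow now 4.
Augment S→Q→U→T: bottleneck 2, flow now 6.
Augment S→R→U→T: bottleneck 2, flow now 8.
Augment S→R→U→P→V→T: bottleneck 3, flow now 11. (uses reverse residual edge)
No augmenting path remains; maximum flow = 11.
In the residual graph, reachable from S: {S, Q}.
Min-cut edges: S→P (4), S→R (5), Q→U (2); capacity 4 + 5 + 2 = 11.
This cut is saturated, so no flow can exceed 11.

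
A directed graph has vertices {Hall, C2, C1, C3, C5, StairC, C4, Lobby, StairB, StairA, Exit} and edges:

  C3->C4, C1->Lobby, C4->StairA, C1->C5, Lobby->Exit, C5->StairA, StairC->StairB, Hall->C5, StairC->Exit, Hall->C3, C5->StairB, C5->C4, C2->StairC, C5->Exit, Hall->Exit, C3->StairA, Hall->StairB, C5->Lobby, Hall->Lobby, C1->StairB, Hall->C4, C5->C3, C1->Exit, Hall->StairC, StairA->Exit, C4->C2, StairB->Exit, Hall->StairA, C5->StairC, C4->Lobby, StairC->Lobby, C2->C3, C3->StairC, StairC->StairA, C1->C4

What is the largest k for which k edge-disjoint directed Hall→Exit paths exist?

Assign every edge capacity 1; by Menger, the answer equals the max flow.
Path Hall→Exit (+1); total 1.
Path Hall→C5→Exit (+1); total 2.
Path Hall→StairC→Exit (+1); total 3.
Path Hall→Lobby→Exit (+1); total 4.
Path Hall→StairB→Exit (+1); total 5.
Path Hall→StairA→Exit (+1); total 6.
No residual Hall→Exit path; max flow = 6.
Certifying cut of size 6: {Hall→C5, Hall→Exit, Lobby→Exit, StairA→Exit, StairB→Exit, StairC→Exit}.

6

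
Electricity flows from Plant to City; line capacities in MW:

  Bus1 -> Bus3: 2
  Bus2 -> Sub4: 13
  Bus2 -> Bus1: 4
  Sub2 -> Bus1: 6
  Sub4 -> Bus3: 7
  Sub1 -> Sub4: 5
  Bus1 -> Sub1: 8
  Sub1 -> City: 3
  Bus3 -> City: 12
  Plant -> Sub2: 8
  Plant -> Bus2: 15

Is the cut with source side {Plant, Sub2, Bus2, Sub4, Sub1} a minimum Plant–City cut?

Given cut capacity: 6 + 4 + 7 + 3 = 20.
Augment Plant→Sub2→Bus1→Sub1→City: bottleneck 3, flow now 3.
Augment Plant→Sub2→Bus1→Bus3→City: bottleneck 2, flow now 5.
Augment Plant→Bus2→Sub4→Bus3→City: bottleneck 7, flow now 12.
No augmenting path remains; maximum flow = 12.
In the residual graph, reachable from Plant: {Plant, Sub2, Bus2, Sub4, Bus1, Sub1}.
Min-cut edges: Sub4→Bus3 (7), Bus1→Bus3 (2), Sub1→City (3); capacity 7 + 2 + 3 = 12.
Cut capacity 20 exceeds the max flow 12, so it is not minimum.

No — its capacity is 20, but the minimum cut has capacity 12.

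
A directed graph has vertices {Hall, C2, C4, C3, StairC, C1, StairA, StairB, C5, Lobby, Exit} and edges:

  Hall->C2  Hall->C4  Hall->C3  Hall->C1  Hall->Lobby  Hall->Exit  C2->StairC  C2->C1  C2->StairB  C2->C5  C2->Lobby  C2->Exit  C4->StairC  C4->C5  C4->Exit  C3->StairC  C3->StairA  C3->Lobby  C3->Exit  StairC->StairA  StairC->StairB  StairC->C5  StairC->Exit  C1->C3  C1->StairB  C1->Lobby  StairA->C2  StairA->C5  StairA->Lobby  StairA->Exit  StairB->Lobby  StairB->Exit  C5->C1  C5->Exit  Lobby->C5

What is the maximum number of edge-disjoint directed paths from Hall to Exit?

Assign every edge capacity 1; by Menger, the answer equals the max flow.
Path Hall→Exit (+1); total 1.
Path Hall→C2→Exit (+1); total 2.
Path Hall→C4→Exit (+1); total 3.
Path Hall→C3→Exit (+1); total 4.
Path Hall→C1→StairB→Exit (+1); total 5.
Path Hall→Lobby→C5→Exit (+1); total 6.
No residual Hall→Exit path; max flow = 6.
Certifying cut of size 6: {Hall→C1, Hall→C2, Hall→C3, Hall→C4, Hall→Exit, Hall→Lobby}.

6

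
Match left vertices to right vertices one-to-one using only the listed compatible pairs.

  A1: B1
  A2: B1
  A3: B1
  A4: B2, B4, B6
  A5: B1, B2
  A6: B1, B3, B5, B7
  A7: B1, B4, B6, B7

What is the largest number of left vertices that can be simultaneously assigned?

Unit-capacity flow: source→left, listed edges, right→sink; max matching = max flow.
Augmenting path A1→B1 (+1); matched 1.
Augmenting path A4→B2 (+1); matched 2.
Augmenting path A6→B3 (+1); matched 3.
Augmenting path A7→B4 (+1); matched 4.
Augmenting path A5→B2→A4→B6 (+1); matched 5.
No augmenting path remains; maximum matching = 5.
König certificate: {A4, A5, A6, A7, B1} is a vertex cover of size 5 (every listed pair touches it), so no matching can be larger.

5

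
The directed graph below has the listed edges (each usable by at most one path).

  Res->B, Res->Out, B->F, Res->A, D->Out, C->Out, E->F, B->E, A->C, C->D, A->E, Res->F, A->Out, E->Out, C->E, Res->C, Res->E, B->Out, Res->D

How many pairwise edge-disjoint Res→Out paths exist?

Assign every edge capacity 1; by Menger, the answer equals the max flow.
Path Res→Out (+1); total 1.
Path Res→A→Out (+1); total 2.
Path Res→B→Out (+1); total 3.
Path Res→C→Out (+1); total 4.
Path Res→D→Out (+1); total 5.
Path Res→E→Out (+1); total 6.
No residual Res→Out path; max flow = 6.
Certifying cut of size 6: {Res→A, Res→B, Res→C, Res→D, Res→E, Res→Out}.

6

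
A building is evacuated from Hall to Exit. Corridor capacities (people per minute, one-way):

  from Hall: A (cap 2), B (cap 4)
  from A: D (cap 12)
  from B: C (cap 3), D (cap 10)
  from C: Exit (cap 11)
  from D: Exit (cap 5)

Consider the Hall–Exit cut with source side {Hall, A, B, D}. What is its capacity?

8

Edges leaving {Hall, A, B, D}: B→C (3), D→Exit (5).
Cut capacity = 3 + 5 = 8.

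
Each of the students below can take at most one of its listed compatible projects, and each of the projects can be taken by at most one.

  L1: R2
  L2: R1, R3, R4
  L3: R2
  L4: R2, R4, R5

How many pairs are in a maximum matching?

Unit-capacity flow: source→left, listed edges, right→sink; max matching = max flow.
Augmenting path L1→R2 (+1); matched 1.
Augmenting path L2→R1 (+1); matched 2.
Augmenting path L4→R4 (+1); matched 3.
No augmenting path remains; maximum matching = 3.
König certificate: {L2, L4, R2} is a vertex cover of size 3 (every listed pair touches it), so no matching can be larger.

3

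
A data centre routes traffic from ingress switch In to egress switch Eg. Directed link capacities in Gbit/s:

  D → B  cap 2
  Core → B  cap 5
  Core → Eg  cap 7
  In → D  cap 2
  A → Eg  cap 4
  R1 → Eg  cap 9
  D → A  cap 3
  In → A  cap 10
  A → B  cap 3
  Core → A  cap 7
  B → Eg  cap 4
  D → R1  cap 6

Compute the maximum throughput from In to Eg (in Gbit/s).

9

Augment In→A→Eg: bottleneck 4, flow now 4.
Augment In→D→B→Eg: bottleneck 2, flow now 6.
Augment In→A→B→Eg: bottleneck 2, flow now 8.
Augment In→A→B→D→R1→Eg: bottleneck 1, flow now 9. (uses reverse residual edge)
No augmenting path remains; maximum flow = 9.
In the residual graph, reachable from In: {In, A}.
Min-cut edges: In→D (2), A→B (3), A→Eg (4); capacity 2 + 3 + 4 = 9.
This cut is saturated, so no flow can exceed 9.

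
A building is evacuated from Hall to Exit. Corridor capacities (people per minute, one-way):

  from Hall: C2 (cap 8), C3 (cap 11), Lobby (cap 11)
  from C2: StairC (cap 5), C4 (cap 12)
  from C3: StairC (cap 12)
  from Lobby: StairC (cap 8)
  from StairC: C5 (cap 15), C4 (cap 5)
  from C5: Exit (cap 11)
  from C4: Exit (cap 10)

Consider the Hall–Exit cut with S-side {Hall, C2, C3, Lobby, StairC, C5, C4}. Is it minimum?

Yes — it is a minimum cut (capacity 21).

Given cut capacity: 11 + 10 = 21.
Augment Hall→C2→C4→Exit: bottleneck 8, flow now 8.
Augment Hall→C3→StairC→C5→Exit: bottleneck 11, flow now 19.
Augment Hall→Lobby→StairC→C4→Exit: bottleneck 2, flow now 21.
No augmenting path remains; maximum flow = 21.
Cut capacity 21 equals the max flow, so it is a minimum cut.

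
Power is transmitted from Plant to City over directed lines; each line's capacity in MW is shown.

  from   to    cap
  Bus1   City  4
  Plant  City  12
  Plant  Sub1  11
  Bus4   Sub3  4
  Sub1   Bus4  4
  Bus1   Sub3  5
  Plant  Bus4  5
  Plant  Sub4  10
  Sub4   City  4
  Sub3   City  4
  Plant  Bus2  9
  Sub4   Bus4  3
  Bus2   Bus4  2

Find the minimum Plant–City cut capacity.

Augment Plant→City: bottleneck 12, flow now 12.
Augment Plant→Sub4→City: bottleneck 4, flow now 16.
Augment Plant→Bus4→Sub3→City: bottleneck 4, flow now 20.
No augmenting path remains; maximum flow = 20.
By max-flow min-cut, the minimum cut capacity equals the max flow.
In the residual graph, reachable from Plant: {Plant, Bus2, Sub1, Sub4, Bus4}.
Min-cut edges: Plant→City (12), Sub4→City (4), Bus4→Sub3 (4); capacity 12 + 4 + 4 = 20.

20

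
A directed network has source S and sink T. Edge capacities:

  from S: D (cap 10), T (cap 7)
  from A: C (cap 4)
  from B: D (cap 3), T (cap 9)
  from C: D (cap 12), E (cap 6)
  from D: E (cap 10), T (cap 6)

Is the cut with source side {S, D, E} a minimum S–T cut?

Yes — it is a minimum cut (capacity 13).

Given cut capacity: 7 + 6 = 13.
Augment S→T: bottleneck 7, flow now 7.
Augment S→D→T: bottleneck 6, flow now 13.
No augmenting path remains; maximum flow = 13.
Cut capacity 13 equals the max flow, so it is a minimum cut.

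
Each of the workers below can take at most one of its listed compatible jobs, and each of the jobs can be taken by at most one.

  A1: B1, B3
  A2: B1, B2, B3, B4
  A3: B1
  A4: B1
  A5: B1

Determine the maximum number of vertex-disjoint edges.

Unit-capacity flow: source→left, listed edges, right→sink; max matching = max flow.
Augmenting path A1→B1 (+1); matched 1.
Augmenting path A2→B2 (+1); matched 2.
Augmenting path A3→B1→A1→B3 (+1); matched 3.
No augmenting path remains; maximum matching = 3.
König certificate: {A1, A2, B1} is a vertex cover of size 3 (every listed pair touches it), so no matching can be larger.

3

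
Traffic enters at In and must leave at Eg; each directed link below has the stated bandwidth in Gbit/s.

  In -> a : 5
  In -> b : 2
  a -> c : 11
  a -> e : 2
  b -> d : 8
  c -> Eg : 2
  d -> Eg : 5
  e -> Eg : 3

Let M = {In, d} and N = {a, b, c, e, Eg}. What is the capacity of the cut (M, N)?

12

Edges leaving {In, d}: In→a (5), In→b (2), d→Eg (5).
Cut capacity = 5 + 2 + 5 = 12.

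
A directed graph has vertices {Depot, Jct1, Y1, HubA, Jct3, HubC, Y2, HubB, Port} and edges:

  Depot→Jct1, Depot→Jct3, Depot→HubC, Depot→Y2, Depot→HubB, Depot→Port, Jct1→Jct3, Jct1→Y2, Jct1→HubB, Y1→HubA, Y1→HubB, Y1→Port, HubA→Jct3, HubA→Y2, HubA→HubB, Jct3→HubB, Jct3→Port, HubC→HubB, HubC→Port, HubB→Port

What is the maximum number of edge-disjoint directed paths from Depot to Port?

4

Assign every edge capacity 1; by Menger, the answer equals the max flow.
Path Depot→Port (+1); total 1.
Path Depot→Jct3→Port (+1); total 2.
Path Depot→HubC→Port (+1); total 3.
Path Depot→HubB→Port (+1); total 4.
No residual Depot→Port path; max flow = 4.
Certifying cut of size 4: {Depot→HubC, Depot→Port, HubB→Port, Jct3→Port}.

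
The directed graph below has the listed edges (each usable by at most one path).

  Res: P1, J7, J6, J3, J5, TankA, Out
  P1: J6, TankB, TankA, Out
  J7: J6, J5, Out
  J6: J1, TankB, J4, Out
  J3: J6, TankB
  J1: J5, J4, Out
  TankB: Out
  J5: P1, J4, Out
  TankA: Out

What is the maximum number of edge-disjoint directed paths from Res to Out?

7

Assign every edge capacity 1; by Menger, the answer equals the max flow.
Path Res→Out (+1); total 1.
Path Res→P1→Out (+1); total 2.
Path Res→J7→Out (+1); total 3.
Path Res→J6→Out (+1); total 4.
Path Res→J5→Out (+1); total 5.
Path Res→TankA→Out (+1); total 6.
Path Res→J3→TankB→Out (+1); total 7.
No residual Res→Out path; max flow = 7.
Certifying cut of size 7: {Res→J3, Res→J5, Res→J6, Res→J7, Res→Out, Res→P1, Res→TankA}.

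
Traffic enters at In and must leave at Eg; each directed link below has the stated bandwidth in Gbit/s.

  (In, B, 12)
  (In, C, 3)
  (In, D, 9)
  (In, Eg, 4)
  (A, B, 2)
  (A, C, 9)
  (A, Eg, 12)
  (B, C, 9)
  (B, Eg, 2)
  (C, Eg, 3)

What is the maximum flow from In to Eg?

Augment In→Eg: bottleneck 4, flow now 4.
Augment In→B→Eg: bottleneck 2, flow now 6.
Augment In→C→Eg: bottleneck 3, flow now 9.
No augmenting path remains; maximum flow = 9.
In the residual graph, reachable from In: {In, B, C, D}.
Min-cut edges: In→Eg (4), B→Eg (2), C→Eg (3); capacity 4 + 2 + 3 = 9.
This cut is saturated, so no flow can exceed 9.

9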